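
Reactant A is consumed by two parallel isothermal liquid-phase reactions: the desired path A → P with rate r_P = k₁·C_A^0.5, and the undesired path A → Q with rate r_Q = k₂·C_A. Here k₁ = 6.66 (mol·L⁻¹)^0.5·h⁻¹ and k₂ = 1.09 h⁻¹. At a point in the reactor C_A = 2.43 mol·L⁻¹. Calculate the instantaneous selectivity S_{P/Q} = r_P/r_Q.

3.92

S_{P/Q} = r_P/r_Q = (k₁·C_A^0.5)/(k₂·C_A) = (k₁/k₂)·C_A^-0.5.
= (6.66×2.430^0.5) / (1.09×2.430) = 10.38/2.649 = 3.92.
The undesired path is higher order in A, so low C_A (CSTR or dilute feed) favours P.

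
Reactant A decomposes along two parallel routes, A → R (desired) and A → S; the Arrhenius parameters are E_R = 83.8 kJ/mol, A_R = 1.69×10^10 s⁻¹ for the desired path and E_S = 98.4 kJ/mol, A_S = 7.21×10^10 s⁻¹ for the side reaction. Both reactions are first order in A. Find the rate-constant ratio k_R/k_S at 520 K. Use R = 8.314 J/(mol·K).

6.86

Since both paths have the same order in A, the concentration cancels and S_{R/S} = k_R/k_S = (A_R/A_S)·exp[(E_S−E_R)/(RT)].
(E_S−E_R)/(RT) = (98.4−83.8)×10³/(8.314×520) = 14600/4323 = 3.377.
k_R/k_S = (1.69×10^10/7.21×10^10)·exp(3.377) = 0.2344 × 29.28 = 6.86.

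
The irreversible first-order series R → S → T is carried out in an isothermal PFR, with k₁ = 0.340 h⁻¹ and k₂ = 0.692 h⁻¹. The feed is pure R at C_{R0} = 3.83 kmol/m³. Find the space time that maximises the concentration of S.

For first-order series the maximum of C_S occurs at τ_opt = ln(k₂/k₁)/(k₂−k₁).
= ln(0.692/0.340)/(0.692−0.340) = ln(2.035)/0.3520 = 0.7106/0.3520 = 2.02 h.

2.02 h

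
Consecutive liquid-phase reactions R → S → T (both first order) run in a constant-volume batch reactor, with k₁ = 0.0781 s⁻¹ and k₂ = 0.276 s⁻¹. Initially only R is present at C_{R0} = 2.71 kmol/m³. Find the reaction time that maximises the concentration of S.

6.38 s

Setting dC_S/dt = 0 gives t_opt = ln(k₂/k₁)/(k₂−k₁).
= ln(0.276/0.0781)/(0.276−0.0781) = ln(3.534)/0.1979 = 1.262/0.1979 = 6.38 s.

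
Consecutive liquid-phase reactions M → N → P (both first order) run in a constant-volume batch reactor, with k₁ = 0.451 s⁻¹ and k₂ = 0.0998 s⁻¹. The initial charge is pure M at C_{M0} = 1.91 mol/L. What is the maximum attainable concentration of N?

For a first-order series the maximum intermediate yield is C_{N,max}/C_{M0} = (k₁/k₂)^[k₂/(k₂−k₁)].
= (0.451/0.0998)^(0.0998/(0.0998−0.451)) = (4.519)^(-0.2842) = 0.6514.
C_{N,max} = 0.6514×1.91 = 1.24 mol/L.

1.24 mol/L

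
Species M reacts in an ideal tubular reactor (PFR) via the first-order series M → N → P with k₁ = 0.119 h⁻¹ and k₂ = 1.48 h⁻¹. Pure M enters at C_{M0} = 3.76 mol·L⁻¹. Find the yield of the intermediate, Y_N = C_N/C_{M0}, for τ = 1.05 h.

The intermediate concentration in a first-order A→B→C sequence is C_N = k₁C_{M0}(e^(−k₁τ) − e^(−k₂τ))/(k₂−k₁).
e^(−k₁τ) = e^(−0.119×1.05) = e^(−0.1250) = 0.8825; e^(−k₂τ) = e^(−1.554) = 0.2114.
C_N = 0.119×3.76/(1.48−0.119) × (0.8825−0.2114) = 0.3288×0.6711 = 0.2206 mol·L⁻¹.
Y_N = C_N/C_{M0} = 0.2206/3.76 = 0.0587.

0.0587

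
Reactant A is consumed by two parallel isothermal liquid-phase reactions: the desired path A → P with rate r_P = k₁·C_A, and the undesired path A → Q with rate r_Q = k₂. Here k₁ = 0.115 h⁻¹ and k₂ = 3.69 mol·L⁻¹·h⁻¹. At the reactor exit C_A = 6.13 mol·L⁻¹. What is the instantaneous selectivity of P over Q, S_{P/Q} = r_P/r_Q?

0.191

S_{P/Q} = r_P/r_Q = (k₁·C_A)/(k₂) = (k₁/k₂)·C_A.
= (0.115×6.130) / (3.69) = 0.7049/3.690 = 0.191.
Since the desired path is higher order in A, keeping C_A high (PFR or concentrated feed) favours P.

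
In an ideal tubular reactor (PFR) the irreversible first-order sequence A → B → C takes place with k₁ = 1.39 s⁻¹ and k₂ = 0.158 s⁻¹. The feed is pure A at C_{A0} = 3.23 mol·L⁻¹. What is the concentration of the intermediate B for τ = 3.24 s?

2.14 mol·L⁻¹

For first-order series with pure A initially, C_B(τ) = k₁C_{A0}/(k₂−k₁)·(e^(−k₁τ) − e^(−k₂τ)).
e^(−k₁τ) = e^(−1.39×3.24) = e^(−4.504) = 0.01107; e^(−k₂τ) = e^(−0.5119) = 0.5993.
C_B = 1.39×3.23/(0.158−1.39) × (0.01107−0.5993) = (-3.644)×(-0.5883) = 2.144 mol·L⁻¹.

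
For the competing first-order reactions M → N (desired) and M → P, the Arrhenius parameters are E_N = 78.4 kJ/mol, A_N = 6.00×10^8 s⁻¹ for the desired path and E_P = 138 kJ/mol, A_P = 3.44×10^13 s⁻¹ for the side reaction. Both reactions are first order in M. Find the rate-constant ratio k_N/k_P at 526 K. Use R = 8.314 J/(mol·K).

Since both paths have the same order in M, the concentration cancels and S_{N/P} = k_N/k_P = (A_N/A_P)·exp[(E_P−E_N)/(RT)].
(E_P−E_N)/(RT) = (138−78.4)×10³/(8.314×526) = 59600/4373 = 13.63.
k_N/k_P = (6.00×10^8/3.44×10^13)·exp(13.63) = 1.744×10^-5 × 8.295×10^5 = 14.5.
Since E_N < E_P, lowering the temperature improves selectivity toward N.

14.5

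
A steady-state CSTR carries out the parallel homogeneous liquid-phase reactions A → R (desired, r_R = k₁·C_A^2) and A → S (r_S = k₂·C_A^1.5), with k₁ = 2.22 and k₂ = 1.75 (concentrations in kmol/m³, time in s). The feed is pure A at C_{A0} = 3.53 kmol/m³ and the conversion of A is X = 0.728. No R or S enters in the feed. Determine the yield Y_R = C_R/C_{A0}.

Exit C_A = C_{A0}(1−X) = 3.53×0.272 = 0.9602 kmol/m³.
In a CSTR the entire volume is at exit conditions, so r_R = 2.22×0.9602^2 = 2.047 and r_S = 1.75×0.9602^1.5 = 1.646.
Fraction of consumed A going to R: r_R/(r_R+r_S) = 0.5542.
C_R = 0.5542·C_{A0}·X = 0.5542×3.53×0.728 = 1.42 kmol/m³; Y_R = C_R/C_{A0} = 0.403.

0.403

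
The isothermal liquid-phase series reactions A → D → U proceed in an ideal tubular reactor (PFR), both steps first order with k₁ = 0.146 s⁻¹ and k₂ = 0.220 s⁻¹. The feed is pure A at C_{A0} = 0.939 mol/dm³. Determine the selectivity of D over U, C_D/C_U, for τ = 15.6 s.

For first-order series with pure A initially, C_D(τ) = k₁C_{A0}/(k₂−k₁)·(e^(−k₁τ) − e^(−k₂τ)).
e^(−k₁τ) = e^(−0.146×15.6) = e^(−2.278) = 0.1025; e^(−k₂τ) = e^(−3.432) = 0.03232.
C_D = 0.146×0.939/(0.220−0.146) × (0.1025−0.03232) = 1.853×0.07021 = 0.1301 mol/dm³.
C_A = C_{A0}e^(−k₁τ) = 0.09628 mol/dm³, so C_U = C_{A0}−C_A−C_D = 0.7127 mol/dm³; C_D/C_U = 0.183.

0.183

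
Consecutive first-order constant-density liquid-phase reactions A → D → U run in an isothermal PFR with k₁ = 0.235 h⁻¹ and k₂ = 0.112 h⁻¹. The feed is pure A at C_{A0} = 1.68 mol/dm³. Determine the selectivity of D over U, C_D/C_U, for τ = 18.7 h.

0.273

For first-order series with pure A initially, C_D(τ) = k₁C_{A0}/(k₂−k₁)·(e^(−k₁τ) − e^(−k₂τ)).
e^(−k₁τ) = e^(−0.235×18.7) = e^(−4.394) = 0.01235; e^(−k₂τ) = e^(−2.094) = 0.1231.
C_D = 0.235×1.68/(0.112−0.235) × (0.01235−0.1231) = (-3.210)×(-0.1108) = 0.3556 mol/dm³.
C_A = C_{A0}e^(−k₁τ) = 0.02074 mol/dm³, so C_U = C_{A0}−C_A−C_D = 1.304 mol/dm³; C_D/C_U = 0.273.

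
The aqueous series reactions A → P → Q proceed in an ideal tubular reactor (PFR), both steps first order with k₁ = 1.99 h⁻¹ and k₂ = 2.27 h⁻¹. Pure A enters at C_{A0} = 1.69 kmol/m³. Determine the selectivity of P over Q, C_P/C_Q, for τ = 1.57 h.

0.132

Solving the coupled first-order balances gives C_P(τ) = [k₁/(k₂−k₁)]·C_{A0}·(e^(−k₁τ) − e^(−k₂τ)).
e^(−k₁τ) = e^(−1.99×1.57) = e^(−3.124) = 0.04397; e^(−k₂τ) = e^(−3.564) = 0.02833.
C_P = 1.99×1.69/(2.27−1.99) × (0.04397−0.02833) = 12.01×0.01564 = 0.1878 kmol/m³.
C_A = C_{A0}e^(−k₁τ) = 0.07431 kmol/m³, so C_Q = C_{A0}−C_A−C_P = 1.428 kmol/m³; C_P/C_Q = 0.132.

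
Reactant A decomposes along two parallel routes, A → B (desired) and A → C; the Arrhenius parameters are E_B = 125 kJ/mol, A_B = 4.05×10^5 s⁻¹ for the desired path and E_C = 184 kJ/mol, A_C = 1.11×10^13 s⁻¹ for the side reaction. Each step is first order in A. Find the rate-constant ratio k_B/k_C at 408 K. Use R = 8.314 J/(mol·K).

Since both paths have the same order in A, the concentration cancels and S_{B/C} = k_B/k_C = (A_B/A_C)·exp[(E_C−E_B)/(RT)].
(E_C−E_B)/(RT) = (184−125)×10³/(8.314×408) = 59000/3392 = 17.39.
k_B/k_C = (4.05×10^5/1.11×10^13)·exp(17.39) = 3.649×10^-8 × 3.579×10^7 = 1.31.

1.31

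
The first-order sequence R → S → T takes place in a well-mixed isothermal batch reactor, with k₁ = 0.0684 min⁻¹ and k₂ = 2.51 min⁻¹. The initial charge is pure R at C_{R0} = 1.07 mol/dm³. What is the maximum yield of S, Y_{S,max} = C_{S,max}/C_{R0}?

For a first-order series the maximum intermediate yield is C_{S,max}/C_{R0} = (k₁/k₂)^[k₂/(k₂−k₁)].
= (0.0684/2.51)^(2.51/(2.51−0.0684)) = (0.02725)^(1.028) = 0.02463.

0.0246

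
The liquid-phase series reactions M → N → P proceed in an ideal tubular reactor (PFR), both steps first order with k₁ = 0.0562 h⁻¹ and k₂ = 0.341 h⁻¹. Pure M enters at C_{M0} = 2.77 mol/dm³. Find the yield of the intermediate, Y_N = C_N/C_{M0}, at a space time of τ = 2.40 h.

0.0854

For first-order series with pure M initially, C_N(τ) = k₁C_{M0}/(k₂−k₁)·(e^(−k₁τ) − e^(−k₂τ)).
e^(−k₁τ) = e^(−0.0562×2.40) = e^(−0.1349) = 0.8738; e^(−k₂τ) = e^(−0.8184) = 0.4411.
C_N = 0.0562×2.77/(0.341−0.0562) × (0.8738−0.4411) = 0.5466×0.4327 = 0.2365 mol/dm³.
Y_N = C_N/C_{M0} = 0.2365/2.77 = 0.0854.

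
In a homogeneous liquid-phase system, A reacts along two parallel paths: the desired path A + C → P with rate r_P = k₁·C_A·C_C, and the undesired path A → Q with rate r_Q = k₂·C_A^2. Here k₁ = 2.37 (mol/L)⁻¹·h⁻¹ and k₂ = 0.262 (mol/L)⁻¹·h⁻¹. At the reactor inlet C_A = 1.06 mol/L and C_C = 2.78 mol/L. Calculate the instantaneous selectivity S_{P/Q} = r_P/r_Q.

S_{P/Q} = r_P/r_Q = (k₁·C_A·C_C)/(k₂·C_A^2) = (k₁/k₂)·C_A⁻¹·C_C.
= (2.37×1.060×2.780) / (0.262×1.060^2) = 6.984/0.2944 = 23.7.
The undesired path is higher order in A, so low C_A (CSTR or dilute feed) favours P.

23.7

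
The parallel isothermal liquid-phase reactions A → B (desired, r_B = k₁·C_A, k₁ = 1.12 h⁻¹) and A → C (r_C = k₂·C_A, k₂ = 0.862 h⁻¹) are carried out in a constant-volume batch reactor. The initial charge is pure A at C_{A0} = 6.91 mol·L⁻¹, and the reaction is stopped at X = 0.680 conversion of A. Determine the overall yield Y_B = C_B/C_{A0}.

C_A = C_{A0}(1−X) = 2.211 mol·L⁻¹.
Both paths are first order in A, so the instantaneous fraction to B is constant: dC_B/d(−C_A) = k₁/(k₁+k₂) = 0.5651.
C_B = 0.5651·(C_{A0}−C_A) = 0.5651×4.699 = 2.66 mol·L⁻¹.
Y_B = C_B/C_{A0} = 2.655/6.91 = 0.384.

0.384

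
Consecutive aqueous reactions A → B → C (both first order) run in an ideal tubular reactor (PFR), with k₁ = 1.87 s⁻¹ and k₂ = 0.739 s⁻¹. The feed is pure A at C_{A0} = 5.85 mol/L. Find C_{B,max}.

For a first-order series the maximum intermediate yield is C_{B,max}/C_{A0} = (k₁/k₂)^[k₂/(k₂−k₁)].
= (1.87/0.739)^(0.739/(0.739−1.87)) = (2.530)^(-0.6534) = 0.5452.
C_{B,max} = 0.5452×5.85 = 3.19 mol/L.

3.19 mol/L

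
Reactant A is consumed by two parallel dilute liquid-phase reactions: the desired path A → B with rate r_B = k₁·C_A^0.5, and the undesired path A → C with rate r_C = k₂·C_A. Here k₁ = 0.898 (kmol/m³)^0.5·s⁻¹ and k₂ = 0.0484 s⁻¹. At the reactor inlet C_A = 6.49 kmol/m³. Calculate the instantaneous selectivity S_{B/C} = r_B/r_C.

S_{B/C} = r_B/r_C = (k₁·C_A^0.5)/(k₂·C_A) = (k₁/k₂)·C_A^-0.5.
= (0.898×6.490^0.5) / (0.0484×6.490) = 2.288/0.3141 = 7.28.
The undesired path is higher order in A, so low C_A (CSTR or dilute feed) favours B.

7.28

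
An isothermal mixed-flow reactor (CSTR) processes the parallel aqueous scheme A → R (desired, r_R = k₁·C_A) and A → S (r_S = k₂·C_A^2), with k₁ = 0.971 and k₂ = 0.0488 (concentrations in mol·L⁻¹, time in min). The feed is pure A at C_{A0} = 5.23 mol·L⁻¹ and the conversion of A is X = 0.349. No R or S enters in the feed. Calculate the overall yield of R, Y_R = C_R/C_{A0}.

Exit C_A = C_{A0}(1−X) = 5.23×0.651 = 3.405 mol·L⁻¹.
A CSTR operates uniformly at the exit composition, giving r_R = 3.306 and r_S = 0.5657 (each k·C_A^n at C_A = 3.405).
Fraction of consumed A going to R: r_R/(r_R+r_S) = 0.8539.
C_R = 0.8539·C_{A0}·X = 0.8539×5.23×0.349 = 1.56 mol·L⁻¹; Y_R = C_R/C_{A0} = 0.298.

0.298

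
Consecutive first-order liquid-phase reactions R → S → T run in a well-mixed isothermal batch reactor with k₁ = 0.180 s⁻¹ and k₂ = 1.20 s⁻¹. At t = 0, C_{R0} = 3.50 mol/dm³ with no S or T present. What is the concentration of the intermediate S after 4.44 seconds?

Solving the coupled first-order balances gives C_S(t) = [k₁/(k₂−k₁)]·C_{R0}·(e^(−k₁t) − e^(−k₂t)).
e^(−k₁t) = e^(−0.180×4.44) = e^(−0.7992) = 0.4497; e^(−k₂t) = e^(−5.328) = 0.004854.
C_S = 0.180×3.50/(1.20−0.180) × (0.4497−0.004854) = 0.6176×0.4448 = 0.2748 mol/dm³.

0.275 mol/dm³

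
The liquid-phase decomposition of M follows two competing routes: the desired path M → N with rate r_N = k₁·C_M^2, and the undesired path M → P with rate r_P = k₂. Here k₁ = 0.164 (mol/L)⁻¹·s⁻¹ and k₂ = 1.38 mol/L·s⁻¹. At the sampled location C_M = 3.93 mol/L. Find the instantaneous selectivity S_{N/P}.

S_{N/P} = r_N/r_P = (k₁·C_M^2)/(k₂) = (k₁/k₂)·C_M^2.
= (0.164×3.930^2) / (1.38) = 2.533/1.380 = 1.84.

1.84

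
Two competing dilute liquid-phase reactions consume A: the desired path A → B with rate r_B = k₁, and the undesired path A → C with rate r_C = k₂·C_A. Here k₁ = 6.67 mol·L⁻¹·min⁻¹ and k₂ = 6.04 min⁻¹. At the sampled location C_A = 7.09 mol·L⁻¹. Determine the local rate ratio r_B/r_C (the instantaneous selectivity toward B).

S_{B/C} = r_B/r_C = (k₁)/(k₂·C_A) = (k₁/k₂)·C_A⁻¹.
= (6.67) / (6.04×7.090) = 6.670/42.82 = 0.156.
The undesired path is higher order in A, so low C_A (CSTR or dilute feed) favours B.

0.156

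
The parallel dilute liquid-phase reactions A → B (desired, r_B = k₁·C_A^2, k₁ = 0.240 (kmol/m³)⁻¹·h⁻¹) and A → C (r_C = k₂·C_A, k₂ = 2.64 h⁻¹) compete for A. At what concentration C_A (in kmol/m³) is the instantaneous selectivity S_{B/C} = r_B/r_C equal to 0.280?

3.08 kmol/m³

S_{B/C} = (k₁/k₂)·C_A ⇒ C_A = S·k₂/k₁.
= 0.280×2.64/0.240 = 3.08 kmol/m³.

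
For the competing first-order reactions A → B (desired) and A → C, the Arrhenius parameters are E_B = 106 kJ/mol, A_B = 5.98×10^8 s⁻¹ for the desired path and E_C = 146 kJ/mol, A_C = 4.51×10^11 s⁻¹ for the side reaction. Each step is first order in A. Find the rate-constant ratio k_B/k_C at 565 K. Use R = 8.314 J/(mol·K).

k_B/k_C = (A_B/A_C)·exp[−(E_B−E_C)/(RT)] = (A_B/A_C)·exp[(E_C−E_B)/(RT)].
(E_C−E_B)/(RT) = (146−106)×10³/(8.314×565) = 40000/4697 = 8.515.
k_B/k_C = (5.98×10^8/4.51×10^11)·exp(8.515) = 0.001326 × 4991 = 6.62.

6.62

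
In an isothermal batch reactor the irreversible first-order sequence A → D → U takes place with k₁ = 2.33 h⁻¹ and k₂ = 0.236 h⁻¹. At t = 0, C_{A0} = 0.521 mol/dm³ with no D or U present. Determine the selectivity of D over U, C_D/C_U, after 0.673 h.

9.67

Solving the coupled first-order balances gives C_D(t) = [k₁/(k₂−k₁)]·C_{A0}·(e^(−k₁t) − e^(−k₂t)).
e^(−k₁t) = e^(−2.33×0.673) = e^(−1.568) = 0.2084; e^(−k₂t) = e^(−0.1588) = 0.8531.
C_D = 2.33×0.521/(0.236−2.33) × (0.2084−0.8531) = (-0.5797)×(-0.6447) = 0.3737 mol/dm³.
C_A = C_{A0}e^(−k₁t) = 0.1086 mol/dm³, so C_U = C_{A0}−C_A−C_D = 0.03866 mol/dm³; C_D/C_U = 9.67.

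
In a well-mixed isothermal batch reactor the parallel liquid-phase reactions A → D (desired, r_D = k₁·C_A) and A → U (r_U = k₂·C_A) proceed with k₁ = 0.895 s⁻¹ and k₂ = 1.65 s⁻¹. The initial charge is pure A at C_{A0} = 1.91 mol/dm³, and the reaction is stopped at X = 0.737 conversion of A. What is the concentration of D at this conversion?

0.495 mol/dm³

C_A = C_{A0}(1−X) = 0.5023 mol/dm³.
Both paths are first order in A, so the instantaneous fraction to D is constant: dC_D/d(−C_A) = k₁/(k₁+k₂) = 0.3517.
C_D = 0.3517·(C_{A0}−C_A) = 0.3517×1.408 = 0.495 mol/dm³.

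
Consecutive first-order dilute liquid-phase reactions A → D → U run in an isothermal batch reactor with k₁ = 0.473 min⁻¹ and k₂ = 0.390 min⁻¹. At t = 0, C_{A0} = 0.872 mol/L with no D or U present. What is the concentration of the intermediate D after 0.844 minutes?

The intermediate concentration in a first-order A→B→C sequence is C_D = k₁C_{A0}(e^(−k₁t) − e^(−k₂t))/(k₂−k₁).
e^(−k₁t) = e^(−0.473×0.844) = e^(−0.3992) = 0.6708; e^(−k₂t) = e^(−0.3292) = 0.7195.
C_D = 0.473×0.872/(0.390−0.473) × (0.6708−0.7195) = (-4.969)×(-0.04868) = 0.2419 mol/L.

0.242 mol/L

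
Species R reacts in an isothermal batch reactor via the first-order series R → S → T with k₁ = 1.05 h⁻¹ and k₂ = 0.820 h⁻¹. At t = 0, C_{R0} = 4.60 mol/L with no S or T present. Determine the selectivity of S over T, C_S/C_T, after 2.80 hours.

Solving the coupled first-order balances gives C_S(t) = [k₁/(k₂−k₁)]·C_{R0}·(e^(−k₁t) − e^(−k₂t)).
e^(−k₁t) = e^(−1.05×2.80) = e^(−2.940) = 0.05287; e^(−k₂t) = e^(−2.296) = 0.1007.
C_S = 1.05×4.60/(0.820−1.05) × (0.05287−0.1007) = (-21.00)×(-0.04779) = 1.004 mol/L.
C_R = C_{R0}e^(−k₁t) = 0.2432 mol/L, so C_T = C_{R0}−C_R−C_S = 3.353 mol/L; C_S/C_T = 0.299.

0.299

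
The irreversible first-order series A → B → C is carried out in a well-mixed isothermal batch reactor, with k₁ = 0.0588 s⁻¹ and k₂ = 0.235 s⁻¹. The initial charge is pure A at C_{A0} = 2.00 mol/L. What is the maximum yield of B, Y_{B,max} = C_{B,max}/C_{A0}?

0.158

Evaluating C_B at t_opt = ln(k₂/k₁)/(k₂−k₁) gives C_{B,max}/C_{A0} = (k₁/k₂)^[k₂/(k₂−k₁)].
= (0.0588/0.235)^(0.235/(0.235−0.0588)) = (0.2502)^(1.334) = 0.1576.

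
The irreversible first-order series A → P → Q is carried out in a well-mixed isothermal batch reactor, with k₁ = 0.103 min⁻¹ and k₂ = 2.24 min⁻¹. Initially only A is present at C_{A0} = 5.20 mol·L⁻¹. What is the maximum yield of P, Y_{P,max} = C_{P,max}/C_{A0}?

0.0396

At the optimum, C_{P,max}/C_{A0} = (k₁/k₂)^[k₂/(k₂−k₁)].
= (0.103/2.24)^(2.24/(2.24−0.103)) = (0.04598)^(1.048) = 0.03964.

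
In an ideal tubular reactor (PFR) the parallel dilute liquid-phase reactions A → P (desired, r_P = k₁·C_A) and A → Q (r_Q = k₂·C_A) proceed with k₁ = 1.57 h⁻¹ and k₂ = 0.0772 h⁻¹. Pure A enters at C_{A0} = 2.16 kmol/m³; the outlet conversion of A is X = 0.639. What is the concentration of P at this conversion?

C_A = C_{A0}(1−X) = 0.7798 kmol/m³.
Both paths are first order in A, so the instantaneous fraction to P is constant: dC_P/d(−C_A) = k₁/(k₁+k₂) = 0.9531.
C_P = 0.9531·(C_{A0}−C_A) = 0.9531×1.380 = 1.32 kmol/m³.

1.32 kmol/m³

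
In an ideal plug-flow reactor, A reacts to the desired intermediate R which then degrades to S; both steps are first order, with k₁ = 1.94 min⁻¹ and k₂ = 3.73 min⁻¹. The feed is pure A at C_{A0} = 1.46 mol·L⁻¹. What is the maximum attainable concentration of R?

0.374 mol·L⁻¹

At the optimum, C_{R,max}/C_{A0} = (k₁/k₂)^[k₂/(k₂−k₁)].
= (1.94/3.73)^(3.73/(3.73−1.94)) = (0.5201)^(2.084) = 0.2561.
C_{R,max} = 0.2561×1.46 = 0.374 mol·L⁻¹.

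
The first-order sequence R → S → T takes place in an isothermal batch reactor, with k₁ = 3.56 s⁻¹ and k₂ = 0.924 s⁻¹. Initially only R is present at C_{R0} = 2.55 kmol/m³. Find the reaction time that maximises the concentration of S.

0.512 s

The intermediate peaks when r₁ = r₂, i.e. k₁e^(−k₁t) = k₂e^(−k₂t), giving t_opt = ln(k₂/k₁)/(k₂−k₁).
= ln(0.924/3.56)/(0.924−3.56) = ln(0.2596)/-2.636 = -1.349/-2.636 = 0.512 s.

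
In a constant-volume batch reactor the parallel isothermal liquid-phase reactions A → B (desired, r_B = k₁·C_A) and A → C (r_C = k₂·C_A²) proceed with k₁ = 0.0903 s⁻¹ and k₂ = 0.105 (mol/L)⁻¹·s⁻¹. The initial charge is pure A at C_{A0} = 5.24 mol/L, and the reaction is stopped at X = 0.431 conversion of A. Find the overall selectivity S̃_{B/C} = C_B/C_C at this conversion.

C_A = C_{A0}(1−X) = 2.982 mol/L.
Along a PFR/batch, dC_B/dC_A = −r_B/(r_B+r_C) = −k₁/(k₁+k₂·C_A).
Integrating from C_{A0} to C_A: C_B = (0.0903/0.105)·ln[(0.0903+0.105·5.24)/(0.0903+0.105·2.98)] = 0.8600·ln(0.6405/0.4034) = 0.3977 mol/L.
C_C = (C_{A0}−C_A)−C_B = 1.861 mol/L; S̃_{B/C} = 0.3977/1.861 = 0.214.

0.214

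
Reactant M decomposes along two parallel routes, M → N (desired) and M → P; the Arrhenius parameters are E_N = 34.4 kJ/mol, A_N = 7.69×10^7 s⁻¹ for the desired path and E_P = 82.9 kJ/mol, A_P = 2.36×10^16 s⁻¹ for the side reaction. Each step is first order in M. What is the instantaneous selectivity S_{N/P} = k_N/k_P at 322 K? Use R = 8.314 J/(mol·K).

0.240

k_N/k_P = (A_N/A_P)·exp[−(E_N−E_P)/(RT)] = (A_N/A_P)·exp[(E_P−E_N)/(RT)].
(E_P−E_N)/(RT) = (82.9−34.4)×10³/(8.314×322) = 48500/2677 = 18.12.
k_N/k_P = (7.69×10^7/2.36×10^16)·exp(18.12) = 3.258×10^-9 × 7.378×10^7 = 0.240.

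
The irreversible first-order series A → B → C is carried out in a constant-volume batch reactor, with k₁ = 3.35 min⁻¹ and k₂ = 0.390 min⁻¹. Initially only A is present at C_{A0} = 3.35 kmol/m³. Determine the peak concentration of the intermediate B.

For a first-order series the maximum intermediate yield is C_{B,max}/C_{A0} = (k₁/k₂)^[k₂/(k₂−k₁)].
= (3.35/0.390)^(0.390/(0.390−3.35)) = (8.590)^(-0.1318) = 0.7533.
C_{B,max} = 0.7533×3.35 = 2.52 kmol/m³.

2.52 kmol/m³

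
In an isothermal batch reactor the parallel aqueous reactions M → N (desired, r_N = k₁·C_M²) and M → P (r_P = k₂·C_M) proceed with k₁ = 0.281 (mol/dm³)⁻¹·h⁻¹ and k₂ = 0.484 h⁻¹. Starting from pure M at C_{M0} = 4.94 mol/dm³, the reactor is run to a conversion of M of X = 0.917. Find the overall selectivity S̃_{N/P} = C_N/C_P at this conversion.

C_M = C_{M0}(1−X) = 0.4100 mol/dm³.
Along a PFR/batch, dC_P/dC_M = −r_P/(r_N+r_P) = −k₂/(k₂+k₁·C_M).
Integrating from C_{M0} to C_M: C_P = (0.484/0.281)·ln[(0.484+0.281·4.94)/(0.484+0.281·0.410)] = 1.722·ln(1.872/0.5992) = 1.962 mol/dm³.
Then C_N = (C_{M0}−C_M) − C_P = 4.530 − 1.962 = 2.568 mol/dm³.
S̃_{N/P} = C_N/C_P = 2.568/1.962 = 1.31.

1.31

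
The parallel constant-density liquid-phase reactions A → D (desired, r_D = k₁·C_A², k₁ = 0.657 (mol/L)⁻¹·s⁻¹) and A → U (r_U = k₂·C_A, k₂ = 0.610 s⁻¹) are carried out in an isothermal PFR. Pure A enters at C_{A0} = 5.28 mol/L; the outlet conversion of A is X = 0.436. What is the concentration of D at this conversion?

1.87 mol/L

C_A = C_{A0}(1−X) = 2.978 mol/L.
Along a PFR/batch, dC_U/dC_A = −r_U/(r_D+r_U) = −k₂/(k₂+k₁·C_A).
Integrating from C_{A0} to C_A: C_U = (0.610/0.657)·ln[(0.610+0.657·5.28)/(0.610+0.657·2.98)] = 0.9285·ln(4.079/2.566) = 0.4302 mol/L.
Then C_D = (C_{A0}−C_A) − C_U = 2.302 − 0.4302 = 1.872 mol/L.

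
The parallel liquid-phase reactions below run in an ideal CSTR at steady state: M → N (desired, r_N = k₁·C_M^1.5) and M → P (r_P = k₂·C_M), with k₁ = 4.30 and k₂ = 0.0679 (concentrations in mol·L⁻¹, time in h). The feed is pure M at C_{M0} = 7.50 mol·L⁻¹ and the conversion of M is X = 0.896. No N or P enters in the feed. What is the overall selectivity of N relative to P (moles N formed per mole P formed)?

55.9

Exit C_M = C_{M0}(1−X) = 7.50×0.104 = 0.7800 mol·L⁻¹.
Rates in a CSTR are evaluated at the outlet concentration: r_N = 4.30×0.7800^1.5 = 2.962, r_P = 0.0679×0.7800 = 0.05296.
Overall selectivity = C_N/C_P = r_Nτ/(r_Pτ) = r_N/r_P = 55.9.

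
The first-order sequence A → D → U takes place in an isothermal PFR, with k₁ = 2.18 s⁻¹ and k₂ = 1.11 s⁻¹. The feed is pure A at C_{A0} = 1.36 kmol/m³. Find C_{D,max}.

For a first-order series the maximum intermediate yield is C_{D,max}/C_{A0} = (k₁/k₂)^[k₂/(k₂−k₁)].
= (2.18/1.11)^(1.11/(1.11−2.18)) = (1.964)^(-1.037) = 0.4965.
C_{D,max} = 0.4965×1.36 = 0.675 kmol/m³.

0.675 kmol/m³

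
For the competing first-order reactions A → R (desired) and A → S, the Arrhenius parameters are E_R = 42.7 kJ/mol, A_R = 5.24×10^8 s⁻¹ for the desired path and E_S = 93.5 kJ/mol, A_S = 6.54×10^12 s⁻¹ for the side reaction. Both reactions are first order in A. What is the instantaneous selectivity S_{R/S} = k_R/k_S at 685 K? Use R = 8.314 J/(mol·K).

Since both paths have the same order in A, the concentration cancels and S_{R/S} = k_R/k_S = (A_R/A_S)·exp[(E_S−E_R)/(RT)].
(E_S−E_R)/(RT) = (93.5−42.7)×10³/(8.314×685) = 50800/5695 = 8.920.
k_R/k_S = (5.24×10^8/6.54×10^12)·exp(8.920) = 8.012×10^-5 × 7480 = 0.599.
Since E_R < E_S, lowering the temperature improves selectivity toward R.

0.599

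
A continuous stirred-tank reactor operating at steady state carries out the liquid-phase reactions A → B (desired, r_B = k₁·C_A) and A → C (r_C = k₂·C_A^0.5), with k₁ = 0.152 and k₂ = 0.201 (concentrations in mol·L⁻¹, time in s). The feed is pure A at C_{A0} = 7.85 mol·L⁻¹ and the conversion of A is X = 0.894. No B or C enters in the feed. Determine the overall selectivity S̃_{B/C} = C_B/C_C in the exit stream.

Exit C_A = C_{A0}(1−X) = 7.85×0.106 = 0.8321 mol·L⁻¹.
Rates in a CSTR are evaluated at the outlet concentration: r_B = 0.152×0.8321 = 0.1265, r_C = 0.201×0.8321^0.5 = 0.1834.
Overall selectivity = C_B/C_C = r_Bτ/(r_Cτ) = r_B/r_C = 0.690.

0.690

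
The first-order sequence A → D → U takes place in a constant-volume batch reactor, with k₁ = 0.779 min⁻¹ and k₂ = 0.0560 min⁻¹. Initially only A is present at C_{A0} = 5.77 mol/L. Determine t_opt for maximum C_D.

The intermediate peaks when r₁ = r₂, i.e. k₁e^(−k₁t) = k₂e^(−k₂t), giving t_opt = ln(k₂/k₁)/(k₂−k₁).
= ln(0.0560/0.779)/(0.0560−0.779) = ln(0.07189)/-0.7230 = -2.633/-0.7230 = 3.64 min.

3.64 min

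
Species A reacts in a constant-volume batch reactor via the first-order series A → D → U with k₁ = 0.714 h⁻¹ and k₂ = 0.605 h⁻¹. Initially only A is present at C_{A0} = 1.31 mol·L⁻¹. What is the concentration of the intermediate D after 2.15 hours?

0.488 mol·L⁻¹

For first-order series with pure A initially, C_D(t) = k₁C_{A0}/(k₂−k₁)·(e^(−k₁t) − e^(−k₂t)).
e^(−k₁t) = e^(−0.714×2.15) = e^(−1.535) = 0.2154; e^(−k₂t) = e^(−1.301) = 0.2723.
C_D = 0.714×1.31/(0.605−0.714) × (0.2154−0.2723) = (-8.581)×(-0.05689) = 0.4882 mol·L⁻¹.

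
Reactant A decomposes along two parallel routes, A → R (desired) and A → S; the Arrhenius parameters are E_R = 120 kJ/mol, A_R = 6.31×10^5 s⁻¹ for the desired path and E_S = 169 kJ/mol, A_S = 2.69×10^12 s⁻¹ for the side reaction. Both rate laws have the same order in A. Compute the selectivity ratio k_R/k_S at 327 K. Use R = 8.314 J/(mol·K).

15.8

Since both paths have the same order in A, the concentration cancels and S_{R/S} = k_R/k_S = (A_R/A_S)·exp[(E_S−E_R)/(RT)].
(E_S−E_R)/(RT) = (169−120)×10³/(8.314×327) = 49000/2719 = 18.02.
k_R/k_S = (6.31×10^5/2.69×10^12)·exp(18.02) = 2.346×10^-7 × 6.722×10^7 = 15.8.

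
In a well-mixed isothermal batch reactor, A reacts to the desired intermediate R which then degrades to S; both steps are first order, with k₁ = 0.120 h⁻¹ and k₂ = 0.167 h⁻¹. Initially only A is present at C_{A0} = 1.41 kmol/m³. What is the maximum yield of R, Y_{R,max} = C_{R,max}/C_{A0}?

0.309

At the optimum, C_{R,max}/C_{A0} = (k₁/k₂)^[k₂/(k₂−k₁)].
= (0.120/0.167)^(0.167/(0.167−0.120)) = (0.7186)^(3.553) = 0.3090.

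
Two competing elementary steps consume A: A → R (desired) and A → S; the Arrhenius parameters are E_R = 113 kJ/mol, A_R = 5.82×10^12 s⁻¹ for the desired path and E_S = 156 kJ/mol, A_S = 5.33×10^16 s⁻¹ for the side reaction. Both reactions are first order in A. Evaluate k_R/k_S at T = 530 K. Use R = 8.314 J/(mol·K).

Since both paths have the same order in A, the concentration cancels and S_{R/S} = k_R/k_S = (A_R/A_S)·exp[(E_S−E_R)/(RT)].
(E_S−E_R)/(RT) = (156−113)×10³/(8.314×530) = 43000/4406 = 9.758.
k_R/k_S = (5.82×10^12/5.33×10^16)·exp(9.758) = 1.092×10^-4 × 17300 = 1.89.
Since E_R < E_S, lowering the temperature improves selectivity toward R.

1.89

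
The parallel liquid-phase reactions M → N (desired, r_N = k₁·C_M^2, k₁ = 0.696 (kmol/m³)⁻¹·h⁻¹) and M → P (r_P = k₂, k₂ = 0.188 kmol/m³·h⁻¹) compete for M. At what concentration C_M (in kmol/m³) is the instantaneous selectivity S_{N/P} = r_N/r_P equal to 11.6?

1.77 kmol/m³

S_{N/P} = (k₁/k₂)·C_M^2 ⇒ C_M = (S·k₂/k₁)^(0.5).
= (11.6×0.188/0.696)^(0.5) = (3.133)^(0.5) = 1.77 kmol/m³.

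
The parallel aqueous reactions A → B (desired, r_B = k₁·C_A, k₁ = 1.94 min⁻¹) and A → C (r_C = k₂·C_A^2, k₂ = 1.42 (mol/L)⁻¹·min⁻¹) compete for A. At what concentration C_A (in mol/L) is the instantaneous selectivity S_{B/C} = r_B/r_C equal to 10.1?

0.135 mol/L

S_{B/C} = (k₁/k₂)·C_A⁻¹ ⇒ C_A = (S·k₂/k₁)^(-1).
= (10.1×1.42/1.94)^(-1) = (7.393)^(-1) = 0.135 mol/L.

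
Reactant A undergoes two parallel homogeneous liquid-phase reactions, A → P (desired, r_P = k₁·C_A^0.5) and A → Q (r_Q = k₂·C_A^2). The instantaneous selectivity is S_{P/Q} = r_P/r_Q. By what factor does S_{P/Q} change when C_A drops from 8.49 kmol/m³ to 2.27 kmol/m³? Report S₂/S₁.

7.23

S_{P/Q} = (k₁/k₂)·C_A^-1.5, so S₂/S₁ = (C_{A,2}/C_{A,1})^-1.5.
= (2.27/8.49)^(-1.5) = (0.2674)^(-1.5) = 7.23.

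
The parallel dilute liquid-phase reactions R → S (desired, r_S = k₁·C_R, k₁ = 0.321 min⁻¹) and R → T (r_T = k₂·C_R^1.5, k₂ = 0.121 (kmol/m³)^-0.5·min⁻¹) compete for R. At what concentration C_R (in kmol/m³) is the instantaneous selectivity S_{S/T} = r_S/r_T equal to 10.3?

0.0663 kmol/m³

S_{S/T} = (k₁/k₂)·C_R^-0.5 ⇒ C_R = (S·k₂/k₁)^(-2).
= (10.3×0.121/0.321)^(-2) = (3.883)^(-2) = 0.0663 kmol/m³.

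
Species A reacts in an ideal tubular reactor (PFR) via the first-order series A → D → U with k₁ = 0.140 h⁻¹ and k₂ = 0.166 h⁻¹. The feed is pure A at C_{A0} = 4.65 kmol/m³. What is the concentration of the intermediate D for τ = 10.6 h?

1.37 kmol/m³

For first-order series with pure A initially, C_D(τ) = k₁C_{A0}/(k₂−k₁)·(e^(−k₁τ) − e^(−k₂τ)).
e^(−k₁τ) = e^(−0.140×10.6) = e^(−1.484) = 0.2267; e^(−k₂τ) = e^(−1.760) = 0.1721.
C_D = 0.140×4.65/(0.166−0.140) × (0.2267−0.1721) = 25.04×0.05462 = 1.367 kmol/m³.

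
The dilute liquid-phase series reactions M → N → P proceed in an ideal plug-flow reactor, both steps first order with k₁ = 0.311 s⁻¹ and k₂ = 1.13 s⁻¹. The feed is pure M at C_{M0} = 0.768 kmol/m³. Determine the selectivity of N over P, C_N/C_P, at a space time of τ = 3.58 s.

Solving the coupled first-order balances gives C_N(τ) = [k₁/(k₂−k₁)]·C_{M0}·(e^(−k₁τ) − e^(−k₂τ)).
e^(−k₁τ) = e^(−0.311×3.58) = e^(−1.113) = 0.3284; e^(−k₂τ) = e^(−4.045) = 0.01750.
C_N = 0.311×0.768/(1.13−0.311) × (0.3284−0.01750) = 0.2916×0.3109 = 0.09068 kmol/m³.
C_M = C_{M0}e^(−k₁τ) = 0.2522 kmol/m³, so C_P = C_{M0}−C_M−C_N = 0.4251 kmol/m³; C_N/C_P = 0.213.

0.213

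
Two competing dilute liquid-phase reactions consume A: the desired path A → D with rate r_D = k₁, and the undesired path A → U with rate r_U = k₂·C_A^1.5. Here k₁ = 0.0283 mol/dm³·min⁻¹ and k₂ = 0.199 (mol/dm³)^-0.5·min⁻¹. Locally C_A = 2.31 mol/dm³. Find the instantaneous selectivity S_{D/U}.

0.0405

S_{D/U} = r_D/r_U = (k₁)/(k₂·C_A^1.5) = (k₁/k₂)·C_A^-1.5.
= (0.0283) / (0.199×2.310^1.5) = 0.02830/0.6987 = 0.0405.
The undesired path is higher order in A, so low C_A (CSTR or dilute feed) favours D.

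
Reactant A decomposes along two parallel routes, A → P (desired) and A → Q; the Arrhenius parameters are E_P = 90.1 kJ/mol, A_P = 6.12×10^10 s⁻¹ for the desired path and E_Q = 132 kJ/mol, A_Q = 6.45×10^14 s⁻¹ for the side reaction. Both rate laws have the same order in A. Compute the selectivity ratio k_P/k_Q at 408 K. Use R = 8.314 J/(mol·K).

k_P/k_Q = (A_P/A_Q)·exp[−(E_P−E_Q)/(RT)] = (A_P/A_Q)·exp[(E_Q−E_P)/(RT)].
(E_Q−E_P)/(RT) = (132−90.1)×10³/(8.314×408) = 41900/3392 = 12.35.
k_P/k_Q = (6.12×10^10/6.45×10^14)·exp(12.35) = 9.488×10^-5 × 2.315×10^5 = 22.0.

22.0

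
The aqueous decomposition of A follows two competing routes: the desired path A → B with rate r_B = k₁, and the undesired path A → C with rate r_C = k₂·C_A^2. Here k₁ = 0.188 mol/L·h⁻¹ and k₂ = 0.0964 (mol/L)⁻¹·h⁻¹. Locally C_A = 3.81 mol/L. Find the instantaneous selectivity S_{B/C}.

S_{B/C} = r_B/r_C = (k₁)/(k₂·C_A^2) = (k₁/k₂)·C_A^-2.
= (0.188) / (0.0964×3.810^2) = 0.1880/1.399 = 0.134.

0.134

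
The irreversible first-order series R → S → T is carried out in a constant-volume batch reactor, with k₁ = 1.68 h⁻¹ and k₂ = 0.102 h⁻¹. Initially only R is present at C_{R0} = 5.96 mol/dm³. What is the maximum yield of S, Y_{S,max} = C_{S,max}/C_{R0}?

0.834

Evaluating C_S at t_opt = ln(k₂/k₁)/(k₂−k₁) gives C_{S,max}/C_{R0} = (k₁/k₂)^[k₂/(k₂−k₁)].
= (1.68/0.102)^(0.102/(0.102−1.68)) = (16.47)^(-0.06464) = 0.8344.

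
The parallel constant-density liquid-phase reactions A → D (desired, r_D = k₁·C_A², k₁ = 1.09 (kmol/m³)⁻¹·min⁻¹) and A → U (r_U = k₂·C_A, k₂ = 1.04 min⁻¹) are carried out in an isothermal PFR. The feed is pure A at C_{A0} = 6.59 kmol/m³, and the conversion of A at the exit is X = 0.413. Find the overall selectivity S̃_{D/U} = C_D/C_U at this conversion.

C_A = C_{A0}(1−X) = 3.868 kmol/m³.
Along a PFR/batch, dC_U/dC_A = −r_U/(r_D+r_U) = −k₂/(k₂+k₁·C_A).
Integrating from C_{A0} to C_A: C_U = (1.04/1.09)·ln[(1.04+1.09·6.59)/(1.04+1.09·3.87)] = 0.9541·ln(8.223/5.256) = 0.4270 kmol/m³.
Then C_D = (C_{A0}−C_A) − C_U = 2.722 − 0.4270 = 2.295 kmol/m³.
S̃_{D/U} = C_D/C_U = 2.295/0.4270 = 5.37.

5.37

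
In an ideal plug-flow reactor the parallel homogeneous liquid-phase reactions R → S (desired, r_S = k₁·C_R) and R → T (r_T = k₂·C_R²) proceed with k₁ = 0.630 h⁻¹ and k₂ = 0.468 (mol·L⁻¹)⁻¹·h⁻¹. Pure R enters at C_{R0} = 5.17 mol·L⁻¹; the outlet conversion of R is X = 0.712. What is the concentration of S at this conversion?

C_R = C_{R0}(1−X) = 1.489 mol·L⁻¹.
Along a PFR/batch, dC_S/dC_R = −r_S/(r_S+r_T) = −k₁/(k₁+k₂·C_R).
Integrating from C_{R0} to C_R: C_S = (0.630/0.468)·ln[(0.630+0.468·5.17)/(0.630+0.468·1.49)] = 1.346·ln(3.050/1.327) = 1.120 mol·L⁻¹.

1.12 mol·L⁻¹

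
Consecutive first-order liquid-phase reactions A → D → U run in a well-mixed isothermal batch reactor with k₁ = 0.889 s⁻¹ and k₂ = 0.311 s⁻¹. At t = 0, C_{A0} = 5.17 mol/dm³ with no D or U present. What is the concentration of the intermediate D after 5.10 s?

1.54 mol/dm³

For first-order series with pure A initially, C_D(t) = k₁C_{A0}/(k₂−k₁)·(e^(−k₁t) − e^(−k₂t)).
e^(−k₁t) = e^(−0.889×5.10) = e^(−4.534) = 0.01074; e^(−k₂t) = e^(−1.586) = 0.2047.
C_D = 0.889×5.17/(0.311−0.889) × (0.01074−0.2047) = (-7.952)×(-0.1940) = 1.543 mol/dm³.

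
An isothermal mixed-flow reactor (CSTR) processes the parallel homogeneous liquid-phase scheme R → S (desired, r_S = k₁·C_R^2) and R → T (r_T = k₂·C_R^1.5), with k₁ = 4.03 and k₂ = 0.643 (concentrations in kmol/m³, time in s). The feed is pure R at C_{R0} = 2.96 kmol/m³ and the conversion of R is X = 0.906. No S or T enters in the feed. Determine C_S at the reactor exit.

Exit C_R = C_{R0}(1−X) = 2.96×0.0940 = 0.2782 kmol/m³.
A CSTR operates uniformly at the exit composition, giving r_S = 0.3120 and r_T = 0.09437 (each k·C_R^n at C_R = 0.2782).
Fraction of consumed R going to S: r_S/(r_S+r_T) = 0.7678.
C_S = 0.7678·C_{R0}·X = 0.7678×2.96×0.906 = 2.06 kmol/m³.

2.06 kmol/m³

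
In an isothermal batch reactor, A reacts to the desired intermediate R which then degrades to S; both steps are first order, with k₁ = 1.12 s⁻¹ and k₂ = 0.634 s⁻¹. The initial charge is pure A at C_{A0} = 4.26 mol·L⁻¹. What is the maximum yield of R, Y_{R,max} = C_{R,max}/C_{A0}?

0.476

For a first-order series the maximum intermediate yield is C_{R,max}/C_{A0} = (k₁/k₂)^[k₂/(k₂−k₁)].
= (1.12/0.634)^(0.634/(0.634−1.12)) = (1.767)^(-1.305) = 0.4760.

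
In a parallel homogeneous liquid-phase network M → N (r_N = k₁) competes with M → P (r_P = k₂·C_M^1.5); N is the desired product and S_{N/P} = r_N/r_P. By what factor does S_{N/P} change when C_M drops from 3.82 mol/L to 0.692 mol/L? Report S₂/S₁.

S_{N/P} = (k₁/k₂)·C_M^-1.5, so S₂/S₁ = (C_{M,2}/C_{M,1})^-1.5.
= (0.692/3.82)^(-1.5) = (0.1812)^(-1.5) = 13.0.
Selectivity toward N rises as C_M falls — low-concentration operation is favoured.

13.0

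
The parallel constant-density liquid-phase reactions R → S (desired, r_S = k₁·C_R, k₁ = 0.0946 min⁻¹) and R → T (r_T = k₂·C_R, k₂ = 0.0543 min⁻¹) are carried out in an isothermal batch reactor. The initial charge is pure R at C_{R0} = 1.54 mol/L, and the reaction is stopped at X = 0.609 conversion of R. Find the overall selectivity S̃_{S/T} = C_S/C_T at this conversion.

1.74

C_R = C_{R0}(1−X) = 0.6021 mol/L.
Both paths are first order in R, so the instantaneous fraction to S is constant: dC_S/d(−C_R) = k₁/(k₁+k₂) = 0.6353.
C_S = 0.6353·(C_{R0}−C_R) = 0.6353×0.9379 = 0.596 mol/L.
C_T = (C_{R0}−C_R)−C_S = 0.3420 mol/L; S̃_{S/T} = 0.5958/0.3420 = 1.74.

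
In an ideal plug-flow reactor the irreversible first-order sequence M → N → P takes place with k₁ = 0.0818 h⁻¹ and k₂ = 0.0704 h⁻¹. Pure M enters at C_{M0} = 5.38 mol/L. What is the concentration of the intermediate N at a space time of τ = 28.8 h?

The intermediate concentration in a first-order A→B→C sequence is C_N = k₁C_{M0}(e^(−k₁τ) − e^(−k₂τ))/(k₂−k₁).
e^(−k₁τ) = e^(−0.0818×28.8) = e^(−2.356) = 0.09481; e^(−k₂τ) = e^(−2.028) = 0.1317.
C_N = 0.0818×5.38/(0.0704−0.0818) × (0.09481−0.1317) = (-38.60)×(-0.03685) = 1.422 mol/L.

1.42 mol/L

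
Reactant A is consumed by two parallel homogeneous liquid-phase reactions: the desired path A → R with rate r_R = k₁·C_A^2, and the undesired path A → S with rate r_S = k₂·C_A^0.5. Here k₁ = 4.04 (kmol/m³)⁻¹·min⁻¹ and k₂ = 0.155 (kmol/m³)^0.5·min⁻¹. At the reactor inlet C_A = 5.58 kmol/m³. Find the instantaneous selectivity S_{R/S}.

344

S_{R/S} = r_R/r_S = (k₁·C_A^2)/(k₂·C_A^0.5) = (k₁/k₂)·C_A^1.5.
= (4.04×5.580^2) / (0.155×5.580^0.5) = 125.8/0.3661 = 344.
Since the desired path is higher order in A, keeping C_A high (PFR or concentrated feed) favours R.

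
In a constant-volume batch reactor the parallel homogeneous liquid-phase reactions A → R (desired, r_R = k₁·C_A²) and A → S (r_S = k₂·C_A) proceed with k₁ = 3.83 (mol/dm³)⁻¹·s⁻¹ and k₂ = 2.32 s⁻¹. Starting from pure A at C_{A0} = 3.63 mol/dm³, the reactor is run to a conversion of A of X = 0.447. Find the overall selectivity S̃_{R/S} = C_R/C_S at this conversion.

C_A = C_{A0}(1−X) = 2.007 mol/dm³.
Along a PFR/batch, dC_S/dC_A = −r_S/(r_R+r_S) = −k₂/(k₂+k₁·C_A).
Integrating from C_{A0} to C_A: C_S = (2.32/3.83)·ln[(2.32+3.83·3.63)/(2.32+3.83·2.01)] = 0.6057·ln(16.22/10.01) = 0.2926 mol/dm³.
Then C_R = (C_{A0}−C_A) − C_S = 1.623 − 0.2926 = 1.330 mol/dm³.
S̃_{R/S} = C_R/C_S = 1.330/0.2926 = 4.55.

4.55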